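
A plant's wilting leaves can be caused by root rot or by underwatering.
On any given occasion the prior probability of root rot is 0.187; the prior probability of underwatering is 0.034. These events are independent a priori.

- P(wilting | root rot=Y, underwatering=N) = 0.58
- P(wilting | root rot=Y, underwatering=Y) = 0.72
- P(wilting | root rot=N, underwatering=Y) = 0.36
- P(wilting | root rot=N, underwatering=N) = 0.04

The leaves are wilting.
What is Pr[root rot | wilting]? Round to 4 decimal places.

Pr[root rot | wilting] ≈ 0.7255

By total probability over the 4 (root rot, underwatering) configurations:
  P(wilting) = 0.04·0.813·0.966 + 0.36·0.813·0.034 + 0.58·0.187·0.966 + 0.72·0.187·0.034
        = 0.031414 + 0.009951 + 0.104772 + 0.004578 = 0.150715
Keeping only the root rot-present terms gives 0.109350, so
  P(root rot | wilting) = 0.109350 / 0.150715 ≈ 0.7255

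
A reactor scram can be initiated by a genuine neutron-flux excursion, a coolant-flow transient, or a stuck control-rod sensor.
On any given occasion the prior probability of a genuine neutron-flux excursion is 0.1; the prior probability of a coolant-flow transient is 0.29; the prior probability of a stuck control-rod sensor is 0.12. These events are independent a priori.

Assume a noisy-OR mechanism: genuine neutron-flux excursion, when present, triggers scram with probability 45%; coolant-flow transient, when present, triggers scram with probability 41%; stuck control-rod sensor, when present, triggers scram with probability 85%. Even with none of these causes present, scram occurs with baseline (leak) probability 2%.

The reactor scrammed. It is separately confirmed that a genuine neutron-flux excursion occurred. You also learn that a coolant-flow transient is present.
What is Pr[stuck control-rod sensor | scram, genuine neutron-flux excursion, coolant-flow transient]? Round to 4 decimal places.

Pr[stuck control-rod sensor | scram, genuine neutron-flux excursion, coolant-flow transient] ≈ 0.1600

Under noisy-OR, P(scram | causes) = 1 − (1−0.02)·∏(1−qᵢ) over the active causes.
By total probability over both values of stuck control-rod sensor:
  P(scram | genuine neutron-flux excursion, coolant-flow transient) = 0.68199×0.88 + 0.952298×0.12
        = 0.600151 + 0.114276 = 0.714427
The terms with stuck control-rod sensor present sum to 0.114276, so
  P(stuck control-rod sensor | scram, genuine neutron-flux excursion, coolant-flow transient) = 0.114276 / 0.714427 ≈ 0.1600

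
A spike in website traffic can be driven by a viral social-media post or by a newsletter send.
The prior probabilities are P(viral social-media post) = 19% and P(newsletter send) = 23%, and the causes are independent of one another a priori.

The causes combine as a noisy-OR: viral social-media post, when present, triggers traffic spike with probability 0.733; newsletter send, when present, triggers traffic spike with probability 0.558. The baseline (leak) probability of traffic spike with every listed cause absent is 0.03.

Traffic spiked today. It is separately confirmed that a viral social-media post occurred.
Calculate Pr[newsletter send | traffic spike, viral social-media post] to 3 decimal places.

Pr[newsletter send | traffic spike, viral social-media post] ≈ 0.263

Under noisy-OR, P(traffic spike | causes) = 1 − (1−0.03)·∏(1−qᵢ) over the active causes.
P(traffic spike | viral social-media post) = 0.74101·0.77 + 0.885526·0.23 = 0.570578 + 0.203671 = 0.774249
Of this, 0.203671 comes from 0.885526·0.23 (the newsletter send=true cases).
Hence the posterior is 0.203671/0.774249 ≈ 0.263.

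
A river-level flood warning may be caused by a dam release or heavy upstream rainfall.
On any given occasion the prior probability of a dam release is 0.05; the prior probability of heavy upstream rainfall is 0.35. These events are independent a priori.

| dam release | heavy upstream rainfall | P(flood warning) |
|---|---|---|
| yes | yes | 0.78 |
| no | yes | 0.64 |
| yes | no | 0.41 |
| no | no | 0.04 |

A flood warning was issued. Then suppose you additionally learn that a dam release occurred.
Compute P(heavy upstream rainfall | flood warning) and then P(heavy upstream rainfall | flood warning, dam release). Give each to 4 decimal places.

P(heavy upstream rainfall | flood warning) ≈ 0.8562; P(heavy upstream rainfall | flood warning, dam release) ≈ 0.5060

P(flood warning) = 0.04·0.95·0.65 + 0.64·0.95·0.35 + 0.41·0.05·0.65 + 0.78·0.05·0.35 = 0.024700 + 0.212800 + 0.013325 + 0.013650 = 0.264475
The heavy upstream rainfall-present share is 0.212800 + 0.013650 = 0.226450.
Hence the posterior is 0.226450/0.264475 ≈ 0.8562.

Now condition on the additional information:
P(flood warning | dam release) = 0.41*0.65 + 0.78*0.35 = 0.266500 + 0.273000 = 0.539500
Restricting to configurations with heavy upstream rainfall present: 0.78*0.35 = 0.273000.
So P(heavy upstream rainfall | flood warning, dam release) = 0.273000/0.539500 ≈ 0.5060.
— dam release explains away the evidence for heavy upstream rainfall.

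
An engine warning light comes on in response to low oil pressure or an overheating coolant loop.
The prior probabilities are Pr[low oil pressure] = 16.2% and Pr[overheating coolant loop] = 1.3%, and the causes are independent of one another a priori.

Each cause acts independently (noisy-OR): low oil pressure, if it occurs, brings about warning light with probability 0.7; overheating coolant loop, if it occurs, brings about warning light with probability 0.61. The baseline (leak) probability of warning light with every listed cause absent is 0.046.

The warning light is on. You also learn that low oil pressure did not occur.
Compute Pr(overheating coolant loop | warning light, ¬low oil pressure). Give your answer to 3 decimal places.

Under noisy-OR, P(warning light | causes) = 1 − (1−0.046)·∏(1−qᵢ) over the active causes.
Numerator (weight on configurations with overheating coolant loop): 0.62794*0.013 = 0.008163
The normalizing constant is 0.046*0.987 + 0.62794*0.013 = 0.053565
P(overheating coolant loop | warning light, ¬low oil pressure) = 0.008163/0.053565 ≈ 0.152

Pr(overheating coolant loop | warning light, ¬low oil pressure) ≈ 0.152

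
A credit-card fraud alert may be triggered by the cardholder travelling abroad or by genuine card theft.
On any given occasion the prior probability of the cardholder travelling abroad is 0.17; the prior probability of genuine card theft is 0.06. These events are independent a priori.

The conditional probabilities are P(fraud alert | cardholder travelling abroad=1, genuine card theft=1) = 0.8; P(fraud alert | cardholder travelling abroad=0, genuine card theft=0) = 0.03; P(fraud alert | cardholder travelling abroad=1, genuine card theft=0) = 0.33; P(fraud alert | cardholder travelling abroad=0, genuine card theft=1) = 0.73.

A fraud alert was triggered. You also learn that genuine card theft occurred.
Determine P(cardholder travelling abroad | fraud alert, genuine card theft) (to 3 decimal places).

Enumerate both values of cardholder travelling abroad and weight by the priors:
  P(fraud alert | genuine card theft) = 0.73·0.83 + 0.8·0.17
        = 0.605900 + 0.136000 = 0.741900
Keeping only the cardholder travelling abroad-present terms gives 0.136000, so
  P(cardholder travelling abroad | fraud alert, genuine card theft) = 0.136000 / 0.741900 ≈ 0.183

P(cardholder travelling abroad | fraud alert, genuine card theft) ≈ 0.183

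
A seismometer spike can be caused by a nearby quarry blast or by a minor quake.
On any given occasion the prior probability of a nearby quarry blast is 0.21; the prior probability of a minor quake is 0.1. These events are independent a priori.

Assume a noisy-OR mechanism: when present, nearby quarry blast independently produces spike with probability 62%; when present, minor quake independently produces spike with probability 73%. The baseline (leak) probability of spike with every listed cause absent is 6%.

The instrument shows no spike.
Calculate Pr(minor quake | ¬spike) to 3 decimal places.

Pr(minor quake | ¬spike) ≈ 0.029

Under noisy-OR, P(spike | causes) = 1 − (1−0.06)·∏(1−qᵢ) over the active causes.
P(¬spike) = 0.94·0.79·0.9 + 0.2538·0.79·0.1 + 0.3572·0.21·0.9 + 0.096444·0.21·0.1 = 0.668340 + 0.020050 + 0.067511 + 0.002025 = 0.757926
Restricting to configurations with minor quake present: 0.020050 + 0.002025 = 0.022075.
So P(minor quake | ¬spike) = 0.022075/0.757926 ≈ 0.029.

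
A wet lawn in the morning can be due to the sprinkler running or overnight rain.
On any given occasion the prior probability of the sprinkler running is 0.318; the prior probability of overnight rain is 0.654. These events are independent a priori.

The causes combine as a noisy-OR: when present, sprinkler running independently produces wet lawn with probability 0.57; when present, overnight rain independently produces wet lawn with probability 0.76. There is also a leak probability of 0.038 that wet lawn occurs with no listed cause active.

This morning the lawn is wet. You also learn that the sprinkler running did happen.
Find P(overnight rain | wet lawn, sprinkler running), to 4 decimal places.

P(overnight rain | wet lawn, sprinkler running) ≈ 0.7438

Under noisy-OR, P(wet lawn | causes) = 1 − (1−0.038)·∏(1−qᵢ) over the active causes.
P(wet lawn | sprinkler running) = 0.58634×0.346 + 0.900722×0.654 = 0.202874 + 0.589072 = 0.791946
The overnight rain-present share is 0.900722×0.654 = 0.589072.
P(overnight rain | wet lawn, sprinkler running) = 0.589072 / 0.791946 ≈ 0.7438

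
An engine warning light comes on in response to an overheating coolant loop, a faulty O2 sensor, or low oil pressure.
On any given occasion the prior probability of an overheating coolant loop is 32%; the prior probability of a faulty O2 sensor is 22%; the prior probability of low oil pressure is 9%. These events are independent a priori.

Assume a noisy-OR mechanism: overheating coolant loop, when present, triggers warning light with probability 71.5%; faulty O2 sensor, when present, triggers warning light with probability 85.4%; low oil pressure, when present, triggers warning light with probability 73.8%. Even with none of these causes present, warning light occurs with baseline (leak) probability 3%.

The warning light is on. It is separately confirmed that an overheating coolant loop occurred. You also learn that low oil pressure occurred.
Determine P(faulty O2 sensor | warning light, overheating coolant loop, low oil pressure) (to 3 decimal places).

P(faulty O2 sensor | warning light, overheating coolant loop, low oil pressure) ≈ 0.231

Under noisy-OR, P(warning light | causes) = 1 − (1−0.03)·∏(1−qᵢ) over the active causes.
P(warning light | overheating coolant loop, low oil pressure) = 0.92757·0.78 + 0.989425·0.22 = 0.723505 + 0.217673 = 0.941178
Restricting to configurations with faulty O2 sensor present: 0.989425·0.22 = 0.217673.
P(faulty O2 sensor | warning light, overheating coolant loop, low oil pressure) = 0.217673 / 0.941178 ≈ 0.231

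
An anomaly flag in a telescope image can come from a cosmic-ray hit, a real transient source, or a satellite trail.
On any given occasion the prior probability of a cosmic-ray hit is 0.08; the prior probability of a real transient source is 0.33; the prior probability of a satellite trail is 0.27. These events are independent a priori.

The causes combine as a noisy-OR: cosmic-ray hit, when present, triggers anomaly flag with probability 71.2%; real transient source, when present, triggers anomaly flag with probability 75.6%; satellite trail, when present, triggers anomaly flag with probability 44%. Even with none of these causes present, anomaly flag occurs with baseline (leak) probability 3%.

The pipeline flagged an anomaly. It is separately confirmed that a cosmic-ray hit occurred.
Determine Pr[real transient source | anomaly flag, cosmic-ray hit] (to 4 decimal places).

Under noisy-OR, P(anomaly flag | causes) = 1 − (1−0.03)·∏(1−qᵢ) over the active causes.
P(anomaly flag | cosmic-ray hit) = 0.72064·0.67·0.73 + 0.843558·0.67·0.27 + 0.931836·0.33·0.73 + 0.961828·0.33·0.27 = 0.352465 + 0.152600 + 0.224479 + 0.085699 = 0.815243
The real transient source-present share is 0.224479 + 0.085699 = 0.310178.
So P(real transient source | anomaly flag, cosmic-ray hit) = 0.310178/0.815243 ≈ 0.3805.

Pr[real transient source | anomaly flag, cosmic-ray hit] ≈ 0.3805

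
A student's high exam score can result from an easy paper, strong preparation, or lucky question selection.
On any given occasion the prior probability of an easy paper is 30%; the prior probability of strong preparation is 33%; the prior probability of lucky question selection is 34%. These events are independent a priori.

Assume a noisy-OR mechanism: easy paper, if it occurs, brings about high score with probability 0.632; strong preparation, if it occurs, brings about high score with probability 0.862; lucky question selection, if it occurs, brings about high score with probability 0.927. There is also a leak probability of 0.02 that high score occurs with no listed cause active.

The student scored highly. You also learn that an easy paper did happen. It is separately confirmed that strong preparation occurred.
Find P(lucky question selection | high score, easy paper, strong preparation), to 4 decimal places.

Under noisy-OR, P(high score | causes) = 1 − (1−0.02)·∏(1−qᵢ) over the active causes.
Numerator (weight on configurations with lucky question selection): 0.996367·0.34 = 0.338765
Denominator P(high score | easy paper, strong preparation): 0.950232·0.66 + 0.996367·0.34 = 0.965918
P(lucky question selection | high score, easy paper, strong preparation) = 0.338765/0.965918 ≈ 0.3507

P(lucky question selection | high score, easy paper, strong preparation) ≈ 0.3507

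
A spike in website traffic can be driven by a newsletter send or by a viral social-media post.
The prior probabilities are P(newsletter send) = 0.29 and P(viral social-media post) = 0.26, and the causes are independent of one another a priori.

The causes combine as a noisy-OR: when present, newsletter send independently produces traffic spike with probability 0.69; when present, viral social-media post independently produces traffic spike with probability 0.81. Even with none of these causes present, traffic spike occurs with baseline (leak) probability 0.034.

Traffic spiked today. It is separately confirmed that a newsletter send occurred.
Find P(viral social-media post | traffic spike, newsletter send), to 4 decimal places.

P(viral social-media post | traffic spike, newsletter send) ≈ 0.3211

Under noisy-OR, P(traffic spike | causes) = 1 − (1−0.034)·∏(1−qᵢ) over the active causes.
P(traffic spike | newsletter send) = 0.70054×0.74 + 0.943103×0.26 = 0.518400 + 0.245207 = 0.763607
Restricting to configurations with viral social-media post present: 0.943103×0.26 = 0.245207.
P(viral social-media post | traffic spike, newsletter send) = 0.245207 / 0.763607 ≈ 0.3211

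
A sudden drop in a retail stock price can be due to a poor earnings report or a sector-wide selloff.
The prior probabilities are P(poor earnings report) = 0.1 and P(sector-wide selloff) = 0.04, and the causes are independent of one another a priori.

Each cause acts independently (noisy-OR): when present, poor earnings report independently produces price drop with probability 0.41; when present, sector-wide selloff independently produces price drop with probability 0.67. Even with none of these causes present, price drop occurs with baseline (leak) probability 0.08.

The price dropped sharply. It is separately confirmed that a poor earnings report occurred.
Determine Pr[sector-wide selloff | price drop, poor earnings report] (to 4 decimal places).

Pr[sector-wide selloff | price drop, poor earnings report] ≈ 0.0696

Under noisy-OR, P(price drop | causes) = 1 − (1−0.08)·∏(1−qᵢ) over the active causes.
Numerator (weight on configurations with sector-wide selloff): 0.820876*0.04 = 0.032835
Denominator P(price drop | poor earnings report): 0.4572*0.96 + 0.820876*0.04 = 0.471747
P(sector-wide selloff | price drop, poor earnings report) = 0.032835/0.471747 ≈ 0.0696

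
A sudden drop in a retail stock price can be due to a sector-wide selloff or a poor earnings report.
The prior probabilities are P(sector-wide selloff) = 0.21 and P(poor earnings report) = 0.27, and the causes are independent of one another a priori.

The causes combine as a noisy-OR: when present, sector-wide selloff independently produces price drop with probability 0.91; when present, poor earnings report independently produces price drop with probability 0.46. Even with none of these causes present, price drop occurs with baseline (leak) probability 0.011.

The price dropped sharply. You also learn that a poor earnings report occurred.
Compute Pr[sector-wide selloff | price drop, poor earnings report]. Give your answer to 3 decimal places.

Under noisy-OR, P(price drop | causes) = 1 − (1−0.011)·∏(1−qᵢ) over the active causes.
Weight on sector-wide selloff=true, given the evidence: 0.951935·0.21 = 0.199906
The normalizing constant is 0.46594·0.79 + 0.951935·0.21 = 0.567999
P(sector-wide selloff | price drop, poor earnings report) = 0.199906/0.567999 ≈ 0.352

Pr[sector-wide selloff | price drop, poor earnings report] ≈ 0.352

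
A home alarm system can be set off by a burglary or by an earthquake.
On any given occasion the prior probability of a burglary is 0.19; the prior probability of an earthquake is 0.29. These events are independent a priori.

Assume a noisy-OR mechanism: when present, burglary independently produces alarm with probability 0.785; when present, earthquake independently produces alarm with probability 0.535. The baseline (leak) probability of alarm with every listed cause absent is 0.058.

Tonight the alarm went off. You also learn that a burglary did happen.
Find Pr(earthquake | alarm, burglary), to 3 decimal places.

Pr(earthquake | alarm, burglary) ≈ 0.317

Under noisy-OR, P(alarm | causes) = 1 − (1−0.058)·∏(1−qᵢ) over the active causes.
Numerator (weight on configurations with earthquake): 0.905824*0.29 = 0.262689
Denominator P(alarm | burglary): 0.79747*0.71 + 0.905824*0.29 = 0.828893
Posterior = 0.262689 / 0.828893 ≈ 0.317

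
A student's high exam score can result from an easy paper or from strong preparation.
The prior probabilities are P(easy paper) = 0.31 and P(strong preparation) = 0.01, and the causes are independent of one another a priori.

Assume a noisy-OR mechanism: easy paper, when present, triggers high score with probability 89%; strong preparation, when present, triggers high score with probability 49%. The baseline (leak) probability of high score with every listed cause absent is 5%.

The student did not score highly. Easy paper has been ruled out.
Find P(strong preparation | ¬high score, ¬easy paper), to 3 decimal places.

P(strong preparation | ¬high score, ¬easy paper) ≈ 0.005

Under noisy-OR, P(high score | causes) = 1 − (1−0.05)·∏(1−qᵢ) over the active causes.
Sum P(¬high score|·) weighted by the priors over both values of strong preparation:
  P(¬high score | ¬easy paper) = 0.95*0.99 + 0.4845*0.01
        = 0.940500 + 0.004845 = 0.945345
Keeping only the strong preparation-present terms gives 0.004845, so
  P(strong preparation | ¬high score, ¬easy paper) = 0.004845 / 0.945345 ≈ 0.005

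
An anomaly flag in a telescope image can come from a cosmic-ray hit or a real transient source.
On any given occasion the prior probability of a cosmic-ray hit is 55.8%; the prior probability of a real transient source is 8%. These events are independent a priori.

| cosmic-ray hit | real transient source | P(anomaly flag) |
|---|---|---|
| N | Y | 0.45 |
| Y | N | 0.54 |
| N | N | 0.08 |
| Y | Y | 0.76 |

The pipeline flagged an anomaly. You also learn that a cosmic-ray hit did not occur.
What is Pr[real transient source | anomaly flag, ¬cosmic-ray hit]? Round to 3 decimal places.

Enumerate both values of real transient source and weight by the priors:
  P(anomaly flag | ¬cosmic-ray hit) = 0.08*0.92 + 0.45*0.08
        = 0.073600 + 0.036000 = 0.109600
The terms with real transient source present sum to 0.036000, so
  P(real transient source | anomaly flag, ¬cosmic-ray hit) = 0.036000 / 0.109600 ≈ 0.328

Pr[real transient source | anomaly flag, ¬cosmic-ray hit] ≈ 0.328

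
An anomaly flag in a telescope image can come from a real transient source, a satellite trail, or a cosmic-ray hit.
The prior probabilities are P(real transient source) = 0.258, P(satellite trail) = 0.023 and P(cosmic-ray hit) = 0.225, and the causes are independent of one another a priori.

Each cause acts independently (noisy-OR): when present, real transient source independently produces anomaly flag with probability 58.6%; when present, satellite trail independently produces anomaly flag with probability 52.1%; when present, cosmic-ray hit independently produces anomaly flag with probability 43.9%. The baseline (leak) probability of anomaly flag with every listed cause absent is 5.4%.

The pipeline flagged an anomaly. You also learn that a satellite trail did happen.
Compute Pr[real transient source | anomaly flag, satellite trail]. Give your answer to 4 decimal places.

Pr[real transient source | anomaly flag, satellite trail] ≈ 0.3281

Under noisy-OR, P(anomaly flag | causes) = 1 − (1−0.054)·∏(1−qᵢ) over the active causes.
Sum P(anomaly flag|·) weighted by the priors over the 4 (real transient source, cosmic-ray hit) configurations:
  P(anomaly flag | satellite trail) = 0.546866*0.742*0.775 + 0.745792*0.742*0.225 + 0.812403*0.258*0.775 + 0.894758*0.258*0.225
        = 0.314475 + 0.124510 + 0.162440 + 0.051941 = 0.653366
Configurations with real transient source contribute 0.214381, so
  P(real transient source | anomaly flag, satellite trail) = 0.214381 / 0.653366 ≈ 0.3281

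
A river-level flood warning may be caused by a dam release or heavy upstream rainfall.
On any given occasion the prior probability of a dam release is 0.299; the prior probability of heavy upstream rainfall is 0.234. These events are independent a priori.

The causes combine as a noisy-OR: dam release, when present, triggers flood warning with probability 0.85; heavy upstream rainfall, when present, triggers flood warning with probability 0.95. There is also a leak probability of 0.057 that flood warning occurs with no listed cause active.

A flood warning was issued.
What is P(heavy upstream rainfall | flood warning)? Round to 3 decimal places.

Under noisy-OR, P(flood warning | causes) = 1 − (1−0.057)·∏(1−qᵢ) over the active causes.
For the numerator, keep only heavy upstream rainfall=true terms: 0.156300 + 0.069471 = 0.225771
Normalizer over all consistent configurations: 0.057×0.701×0.766 + 0.95285×0.701×0.234 + 0.85855×0.299×0.766 + 0.992927×0.299×0.234 = 0.453015
Posterior = 0.225771 / 0.453015 ≈ 0.498

P(heavy upstream rainfall | flood warning) ≈ 0.498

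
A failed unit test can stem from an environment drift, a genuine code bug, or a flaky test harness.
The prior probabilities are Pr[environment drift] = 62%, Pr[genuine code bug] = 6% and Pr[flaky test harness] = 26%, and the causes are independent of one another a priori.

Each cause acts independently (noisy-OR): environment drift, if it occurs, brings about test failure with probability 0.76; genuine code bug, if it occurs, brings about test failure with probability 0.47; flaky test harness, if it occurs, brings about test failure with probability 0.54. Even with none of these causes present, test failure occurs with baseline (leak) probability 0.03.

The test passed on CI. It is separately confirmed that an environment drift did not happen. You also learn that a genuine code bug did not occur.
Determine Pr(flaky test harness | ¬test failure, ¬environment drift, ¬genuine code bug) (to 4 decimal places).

Pr(flaky test harness | ¬test failure, ¬environment drift, ¬genuine code bug) ≈ 0.1391

Under noisy-OR, P(test failure | causes) = 1 − (1−0.03)·∏(1−qᵢ) over the active causes.
Sum P(¬test failure|·) weighted by the priors over both values of flaky test harness:
  P(¬test failure | ¬environment drift, ¬genuine code bug) = 0.97*0.74 + 0.4462*0.26
        = 0.717800 + 0.116012 = 0.833812
Configurations with flaky test harness contribute 0.116012, so
  P(flaky test harness | ¬test failure, ¬environment drift, ¬genuine code bug) = 0.116012 / 0.833812 ≈ 0.1391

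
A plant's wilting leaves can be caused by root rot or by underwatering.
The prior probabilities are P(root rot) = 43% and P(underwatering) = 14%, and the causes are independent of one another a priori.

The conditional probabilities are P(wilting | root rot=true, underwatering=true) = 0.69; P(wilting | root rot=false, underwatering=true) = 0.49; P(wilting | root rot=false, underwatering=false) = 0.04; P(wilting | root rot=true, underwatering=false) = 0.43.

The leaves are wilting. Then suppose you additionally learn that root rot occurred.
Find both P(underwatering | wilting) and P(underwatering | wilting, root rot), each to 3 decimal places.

P(underwatering | wilting) ≈ 0.311; P(underwatering | wilting, root rot) ≈ 0.207

P(wilting) = 0.04*0.57*0.86 + 0.49*0.57*0.14 + 0.43*0.43*0.86 + 0.69*0.43*0.14 = 0.019608 + 0.039102 + 0.159014 + 0.041538 = 0.259262
Of this, 0.080640 comes from 0.039102 + 0.041538 (the underwatering=true cases).
Hence the posterior is 0.080640/0.259262 ≈ 0.311.

Now condition on the additional information:
P(wilting | root rot) = 0.43*0.86 + 0.69*0.14 = 0.369800 + 0.096600 = 0.466400
Of this, 0.096600 comes from 0.69*0.14 (the underwatering=true cases).
So P(underwatering | wilting, root rot) = 0.096600/0.466400 ≈ 0.207.
The drop from 0.311 to 0.207 is the explaining-away (discounting) effect.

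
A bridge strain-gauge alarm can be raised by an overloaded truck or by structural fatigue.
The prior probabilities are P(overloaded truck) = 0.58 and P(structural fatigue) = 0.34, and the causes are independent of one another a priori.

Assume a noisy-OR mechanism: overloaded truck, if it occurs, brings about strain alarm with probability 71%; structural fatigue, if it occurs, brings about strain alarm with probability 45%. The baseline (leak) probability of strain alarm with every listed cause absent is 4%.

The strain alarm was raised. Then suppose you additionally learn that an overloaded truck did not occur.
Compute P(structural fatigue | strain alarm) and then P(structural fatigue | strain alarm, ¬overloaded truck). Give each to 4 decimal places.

Under noisy-OR, P(strain alarm | causes) = 1 − (1−0.04)·∏(1−qᵢ) over the active causes.
By total probability over the 4 (overloaded truck, structural fatigue) configurations:
  P(strain alarm) = 0.04*0.42*0.66 + 0.472*0.42*0.34 + 0.7216*0.58*0.66 + 0.84688*0.58*0.34
        = 0.011088 + 0.067402 + 0.276228 + 0.167005 = 0.521723
Keeping only the structural fatigue-present terms gives 0.234407, so
  P(structural fatigue | strain alarm) = 0.234407 / 0.521723 ≈ 0.4493

Now condition on the additional information:
Weight on structural fatigue=true, given the evidence: 0.472·0.34 = 0.160480
The normalizing constant is 0.04·0.66 + 0.472·0.34 = 0.186880
Posterior = 0.160480 / 0.186880 ≈ 0.8587

P(structural fatigue | strain alarm) ≈ 0.4493; P(structural fatigue | strain alarm, ¬overloaded truck) ≈ 0.8587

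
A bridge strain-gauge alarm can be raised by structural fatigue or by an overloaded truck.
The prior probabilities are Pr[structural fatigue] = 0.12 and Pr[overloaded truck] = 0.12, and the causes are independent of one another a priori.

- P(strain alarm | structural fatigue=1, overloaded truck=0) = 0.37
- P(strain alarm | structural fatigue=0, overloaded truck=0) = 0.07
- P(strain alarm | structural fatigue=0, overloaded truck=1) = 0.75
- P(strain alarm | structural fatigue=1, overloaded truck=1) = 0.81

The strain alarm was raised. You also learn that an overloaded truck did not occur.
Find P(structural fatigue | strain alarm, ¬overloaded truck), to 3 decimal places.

Numerator (weight on configurations with structural fatigue): 0.37×0.12 = 0.044400
The normalizing constant is 0.07×0.88 + 0.37×0.12 = 0.106000
Posterior = 0.044400 / 0.106000 ≈ 0.419

P(structural fatigue | strain alarm, ¬overloaded truck) ≈ 0.419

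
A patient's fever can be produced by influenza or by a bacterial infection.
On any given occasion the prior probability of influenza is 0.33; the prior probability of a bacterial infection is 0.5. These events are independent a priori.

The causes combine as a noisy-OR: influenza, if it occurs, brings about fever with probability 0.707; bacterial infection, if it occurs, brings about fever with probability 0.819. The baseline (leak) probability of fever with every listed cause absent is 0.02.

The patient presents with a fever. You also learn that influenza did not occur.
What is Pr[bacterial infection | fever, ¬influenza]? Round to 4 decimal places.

Under noisy-OR, P(fever | causes) = 1 − (1−0.02)·∏(1−qᵢ) over the active causes.
Sum P(fever|·) weighted by the priors over both values of bacterial infection:
  P(fever | ¬influenza) = 0.02·0.5 + 0.82262·0.5
        = 0.010000 + 0.411310 = 0.421310
The terms with bacterial infection present sum to 0.411310, so
  P(bacterial infection | fever, ¬influenza) = 0.411310 / 0.421310 ≈ 0.9763

Pr[bacterial infection | fever, ¬influenza] ≈ 0.9763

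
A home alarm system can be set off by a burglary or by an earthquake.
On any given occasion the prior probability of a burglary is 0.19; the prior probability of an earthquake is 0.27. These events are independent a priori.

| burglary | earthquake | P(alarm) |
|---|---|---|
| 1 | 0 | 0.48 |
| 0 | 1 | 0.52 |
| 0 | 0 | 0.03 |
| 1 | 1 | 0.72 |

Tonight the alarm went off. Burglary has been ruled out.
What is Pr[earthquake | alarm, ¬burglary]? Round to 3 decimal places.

P(alarm | ¬burglary) = 0.03*0.73 + 0.52*0.27 = 0.021900 + 0.140400 = 0.162300
The earthquake-present share is 0.52*0.27 = 0.140400.
Hence the posterior is 0.140400/0.162300 ≈ 0.865.

Pr[earthquake | alarm, ¬burglary] ≈ 0.865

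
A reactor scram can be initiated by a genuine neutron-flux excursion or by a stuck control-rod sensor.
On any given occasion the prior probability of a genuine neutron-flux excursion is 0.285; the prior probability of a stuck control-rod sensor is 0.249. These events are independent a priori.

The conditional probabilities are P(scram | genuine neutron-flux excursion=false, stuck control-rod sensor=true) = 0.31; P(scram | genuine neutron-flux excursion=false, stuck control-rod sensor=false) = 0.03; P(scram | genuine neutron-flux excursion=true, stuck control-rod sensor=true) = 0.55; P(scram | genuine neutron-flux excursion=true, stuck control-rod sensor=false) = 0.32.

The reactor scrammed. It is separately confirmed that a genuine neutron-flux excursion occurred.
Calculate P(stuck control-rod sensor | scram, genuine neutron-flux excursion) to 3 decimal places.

P(stuck control-rod sensor | scram, genuine neutron-flux excursion) ≈ 0.363

P(scram | genuine neutron-flux excursion) = 0.32·0.751 + 0.55·0.249 = 0.240320 + 0.136950 = 0.377270
The stuck control-rod sensor-present share is 0.55·0.249 = 0.136950.
So P(stuck control-rod sensor | scram, genuine neutron-flux excursion) = 0.136950/0.377270 ≈ 0.363.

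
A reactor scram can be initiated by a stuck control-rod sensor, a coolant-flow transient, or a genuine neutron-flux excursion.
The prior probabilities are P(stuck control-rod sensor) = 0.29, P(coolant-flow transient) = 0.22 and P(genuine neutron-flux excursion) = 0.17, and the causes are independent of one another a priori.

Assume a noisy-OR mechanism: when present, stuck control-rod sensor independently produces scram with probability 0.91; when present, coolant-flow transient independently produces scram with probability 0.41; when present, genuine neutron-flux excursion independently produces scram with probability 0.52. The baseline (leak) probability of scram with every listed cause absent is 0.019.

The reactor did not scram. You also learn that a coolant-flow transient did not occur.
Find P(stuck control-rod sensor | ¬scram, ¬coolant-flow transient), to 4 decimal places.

Under noisy-OR, P(scram | causes) = 1 − (1−0.019)·∏(1−qᵢ) over the active causes.
P(¬scram | ¬coolant-flow transient) = 0.981*0.71*0.83 + 0.47088*0.71*0.17 + 0.08829*0.29*0.83 + 0.042379*0.29*0.17 = 0.578103 + 0.056835 + 0.021251 + 0.002089 = 0.658278
Of this, 0.023340 comes from 0.021251 + 0.002089 (the stuck control-rod sensor=true cases).
Hence the posterior is 0.023340/0.658278 ≈ 0.0355.

P(stuck control-rod sensor | ¬scram, ¬coolant-flow transient) ≈ 0.0355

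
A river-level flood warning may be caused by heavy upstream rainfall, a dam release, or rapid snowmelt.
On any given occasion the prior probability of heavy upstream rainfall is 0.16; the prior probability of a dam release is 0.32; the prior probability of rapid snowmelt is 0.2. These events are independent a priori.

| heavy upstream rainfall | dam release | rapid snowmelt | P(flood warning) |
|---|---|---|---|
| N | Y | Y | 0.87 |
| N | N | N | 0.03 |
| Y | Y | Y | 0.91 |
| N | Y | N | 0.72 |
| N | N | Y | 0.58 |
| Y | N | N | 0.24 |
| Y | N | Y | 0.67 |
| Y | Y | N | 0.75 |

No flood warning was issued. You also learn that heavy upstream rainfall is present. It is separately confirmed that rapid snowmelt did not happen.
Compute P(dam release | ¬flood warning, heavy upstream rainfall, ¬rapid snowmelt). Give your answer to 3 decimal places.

P(¬flood warning | heavy upstream rainfall, ¬rapid snowmelt) = 0.76×0.68 + 0.25×0.32 = 0.516800 + 0.080000 = 0.596800
Restricting to configurations with dam release present: 0.25×0.32 = 0.080000.
P(dam release | ¬flood warning, heavy upstream rainfall, ¬rapid snowmelt) = 0.080000 / 0.596800 ≈ 0.134

P(dam release | ¬flood warning, heavy upstream rainfall, ¬rapid snowmelt) ≈ 0.134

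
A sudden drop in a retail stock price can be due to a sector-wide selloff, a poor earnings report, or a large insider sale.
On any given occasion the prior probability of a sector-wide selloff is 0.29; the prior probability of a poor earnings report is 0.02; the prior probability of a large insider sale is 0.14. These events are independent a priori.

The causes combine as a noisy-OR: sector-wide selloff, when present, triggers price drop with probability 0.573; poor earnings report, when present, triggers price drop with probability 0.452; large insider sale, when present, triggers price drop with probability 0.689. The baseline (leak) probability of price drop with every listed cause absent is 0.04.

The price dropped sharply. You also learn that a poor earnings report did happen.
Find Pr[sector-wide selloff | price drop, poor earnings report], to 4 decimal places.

Under noisy-OR, P(price drop | causes) = 1 − (1−0.04)·∏(1−qᵢ) over the active causes.
Numerator (weight on configurations with sector-wide selloff): 0.193376 + 0.037764 = 0.231140
Denominator P(price drop | poor earnings report): 0.47392×0.71×0.86 + 0.836389×0.71×0.14 + 0.775364×0.29×0.86 + 0.930138×0.29×0.14 = 0.603653
P(sector-wide selloff | price drop, poor earnings report) = 0.231140/0.603653 ≈ 0.3829

Pr[sector-wide selloff | price drop, poor earnings report] ≈ 0.3829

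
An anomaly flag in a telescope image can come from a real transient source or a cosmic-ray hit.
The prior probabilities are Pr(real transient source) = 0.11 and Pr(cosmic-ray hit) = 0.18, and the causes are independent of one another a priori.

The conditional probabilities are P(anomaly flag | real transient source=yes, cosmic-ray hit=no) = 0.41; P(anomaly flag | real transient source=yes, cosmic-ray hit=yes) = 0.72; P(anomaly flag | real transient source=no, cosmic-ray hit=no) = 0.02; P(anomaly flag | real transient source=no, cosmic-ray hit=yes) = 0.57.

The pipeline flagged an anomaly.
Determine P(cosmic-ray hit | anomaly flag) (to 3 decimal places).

P(cosmic-ray hit | anomaly flag) ≈ 0.672

Numerator (weight on configurations with cosmic-ray hit): 0.091314 + 0.014256 = 0.105570
The normalizing constant is 0.02*0.89*0.82 + 0.57*0.89*0.18 + 0.41*0.11*0.82 + 0.72*0.11*0.18 = 0.157148
P(cosmic-ray hit | anomaly flag) = 0.105570/0.157148 ≈ 0.672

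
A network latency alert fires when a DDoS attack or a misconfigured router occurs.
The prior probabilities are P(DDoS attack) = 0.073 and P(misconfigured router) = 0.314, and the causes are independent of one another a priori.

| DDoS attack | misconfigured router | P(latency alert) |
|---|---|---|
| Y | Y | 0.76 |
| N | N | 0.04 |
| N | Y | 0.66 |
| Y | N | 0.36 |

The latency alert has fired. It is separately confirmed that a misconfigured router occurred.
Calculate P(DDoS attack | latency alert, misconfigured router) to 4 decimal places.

For the numerator, keep only DDoS attack=true terms: 0.76×0.073 = 0.055480
Normalizer over all consistent configurations: 0.66×0.927 + 0.76×0.073 = 0.667300
Posterior = 0.055480 / 0.667300 ≈ 0.0831

P(DDoS attack | latency alert, misconfigured router) ≈ 0.0831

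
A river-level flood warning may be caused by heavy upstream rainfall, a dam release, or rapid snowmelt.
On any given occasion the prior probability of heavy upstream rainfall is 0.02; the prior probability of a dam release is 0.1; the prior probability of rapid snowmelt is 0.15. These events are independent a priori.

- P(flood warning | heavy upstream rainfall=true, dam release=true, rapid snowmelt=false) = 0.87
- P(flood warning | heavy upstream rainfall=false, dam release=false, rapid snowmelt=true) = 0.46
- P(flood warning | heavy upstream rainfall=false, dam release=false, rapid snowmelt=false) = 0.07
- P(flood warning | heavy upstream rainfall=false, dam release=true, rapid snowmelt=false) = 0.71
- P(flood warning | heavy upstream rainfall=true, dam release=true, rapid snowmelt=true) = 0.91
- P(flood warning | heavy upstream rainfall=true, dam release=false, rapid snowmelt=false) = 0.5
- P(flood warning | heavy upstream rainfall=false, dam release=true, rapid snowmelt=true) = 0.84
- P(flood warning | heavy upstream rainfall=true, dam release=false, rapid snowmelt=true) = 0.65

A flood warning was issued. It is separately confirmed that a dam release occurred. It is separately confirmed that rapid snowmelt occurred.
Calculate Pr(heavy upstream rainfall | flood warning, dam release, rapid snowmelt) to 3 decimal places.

Pr(heavy upstream rainfall | flood warning, dam release, rapid snowmelt) ≈ 0.022

P(flood warning | dam release, rapid snowmelt) = 0.84*0.98 + 0.91*0.02 = 0.823200 + 0.018200 = 0.841400
Restricting to configurations with heavy upstream rainfall present: 0.91*0.02 = 0.018200.
P(heavy upstream rainfall | flood warning, dam release, rapid snowmelt) = 0.018200 / 0.841400 ≈ 0.022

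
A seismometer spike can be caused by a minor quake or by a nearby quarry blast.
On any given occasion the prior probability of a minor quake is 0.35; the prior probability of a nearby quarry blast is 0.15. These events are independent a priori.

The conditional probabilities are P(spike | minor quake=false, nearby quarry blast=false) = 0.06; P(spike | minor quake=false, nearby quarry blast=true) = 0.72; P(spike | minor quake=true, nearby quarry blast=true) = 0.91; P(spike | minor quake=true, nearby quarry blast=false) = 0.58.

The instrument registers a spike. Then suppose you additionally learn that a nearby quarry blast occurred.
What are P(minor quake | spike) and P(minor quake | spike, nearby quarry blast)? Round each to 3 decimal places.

For the numerator, keep only minor quake=true terms: 0.172550 + 0.047775 = 0.220325
Denominator P(spike): 0.06*0.65*0.85 + 0.72*0.65*0.15 + 0.58*0.35*0.85 + 0.91*0.35*0.15 = 0.323675
Posterior = 0.220325 / 0.323675 ≈ 0.681

With the extra evidence:
For the numerator, keep only minor quake=true terms: 0.91·0.35 = 0.318500
Normalizer over all consistent configurations: 0.72·0.65 + 0.91·0.35 = 0.786500
Posterior = 0.318500 / 0.786500 ≈ 0.405
The drop from 0.681 to 0.405 is the explaining-away (discounting) effect.

P(minor quake | spike) ≈ 0.681; P(minor quake | spike, nearby quarry blast) ≈ 0.405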